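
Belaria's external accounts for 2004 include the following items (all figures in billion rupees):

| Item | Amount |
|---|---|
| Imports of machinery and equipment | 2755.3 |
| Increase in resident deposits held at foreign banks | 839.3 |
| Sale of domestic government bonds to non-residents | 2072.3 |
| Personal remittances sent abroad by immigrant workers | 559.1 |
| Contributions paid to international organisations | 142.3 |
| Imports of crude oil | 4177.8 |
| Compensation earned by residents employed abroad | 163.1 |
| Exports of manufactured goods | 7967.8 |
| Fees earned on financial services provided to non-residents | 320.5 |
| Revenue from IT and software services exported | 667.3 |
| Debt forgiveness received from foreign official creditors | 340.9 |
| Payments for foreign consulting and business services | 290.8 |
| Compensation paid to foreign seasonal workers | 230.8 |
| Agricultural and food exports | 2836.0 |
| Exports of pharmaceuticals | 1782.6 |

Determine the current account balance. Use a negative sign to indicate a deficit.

5581.2

Goods: 1782.6 - 4177.8 + 7967.8 + 2836.0 - 2755.3 = 5653.3
Services: 320.5 - 290.8 + 667.3 = 697.0
Primary income: -230.8 + 163.1 = -67.7
Secondary income: -559.1 - 142.3 = -701.4
Current account = 5653.3 + 697.0 + (-67.7) + (-701.4) = 5581.2
(Excluded from the current account — financial account: increase in resident deposits held at foreign banks 839.3, sale of domestic government bonds to non-residents 2072.3; capital account: debt forgiveness received from foreign official creditors 340.9.)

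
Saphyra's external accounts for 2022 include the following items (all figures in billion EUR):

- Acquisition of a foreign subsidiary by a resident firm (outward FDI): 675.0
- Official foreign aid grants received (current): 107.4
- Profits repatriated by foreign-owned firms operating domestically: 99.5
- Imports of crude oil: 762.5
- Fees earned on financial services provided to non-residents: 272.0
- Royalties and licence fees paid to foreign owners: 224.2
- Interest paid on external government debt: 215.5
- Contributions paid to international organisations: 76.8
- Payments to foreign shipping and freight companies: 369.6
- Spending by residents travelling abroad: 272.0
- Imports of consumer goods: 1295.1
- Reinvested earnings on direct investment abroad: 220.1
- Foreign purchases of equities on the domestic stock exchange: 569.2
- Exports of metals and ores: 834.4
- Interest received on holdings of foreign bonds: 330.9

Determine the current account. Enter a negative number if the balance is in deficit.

-1550.4

Goods: 834.4 - 762.5 - 1295.1 = -1223.2
Services: 272.0 - 369.6 - 224.2 - 272.0 = -593.8
Primary income: -99.5 + 220.1 + 330.9 - 215.5 = 236.0
Secondary income: -76.8 + 107.4 = 30.6
Current account = (-1223.2) + (-593.8) + 236.0 + 30.6 = -1550.4
(Excluded from the current account — financial account: acquisition of a foreign subsidiary by a resident firm (outward FDI) 675.0, foreign purchases of equities on the domestic stock exchange 569.2.)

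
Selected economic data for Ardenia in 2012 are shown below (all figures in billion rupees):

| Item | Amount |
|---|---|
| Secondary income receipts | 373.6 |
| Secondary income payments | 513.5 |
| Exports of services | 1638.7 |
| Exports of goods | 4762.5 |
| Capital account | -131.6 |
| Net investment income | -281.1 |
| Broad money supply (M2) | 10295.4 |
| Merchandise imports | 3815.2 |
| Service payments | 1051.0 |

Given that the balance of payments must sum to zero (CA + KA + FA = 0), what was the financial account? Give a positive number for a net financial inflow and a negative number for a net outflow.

-982.4

Goods balance = 4762.5 - 3815.2 = 947.3
Services balance = 1638.7 - 1051.0 = 587.7
Trade balance (goods + services) = 947.3 + 587.7 = 1535.0
Net primary income = -281.1
Net secondary income = 373.6 - 513.5 = -139.9
Current account = 1535.0 + (-281.1) + (-139.9) = 1114.0
Financial account = -(1114.0 + (-131.6)) = -982.4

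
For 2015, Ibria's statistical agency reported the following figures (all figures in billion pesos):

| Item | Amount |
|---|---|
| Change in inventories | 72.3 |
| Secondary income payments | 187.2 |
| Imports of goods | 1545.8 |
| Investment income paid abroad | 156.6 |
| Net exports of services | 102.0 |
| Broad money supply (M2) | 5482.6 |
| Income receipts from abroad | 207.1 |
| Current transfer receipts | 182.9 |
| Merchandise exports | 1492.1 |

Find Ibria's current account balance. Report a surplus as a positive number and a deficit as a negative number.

94.5

Goods balance = 1492.1 - 1545.8 = -53.7
Services balance = 102.0
Trade balance (goods + services) = -53.7 + 102.0 = 48.3
Net primary income = 207.1 - 156.6 = 50.5
Net secondary income = 182.9 - 187.2 = -4.3
Current account = 48.3 + 50.5 + (-4.3) = 94.5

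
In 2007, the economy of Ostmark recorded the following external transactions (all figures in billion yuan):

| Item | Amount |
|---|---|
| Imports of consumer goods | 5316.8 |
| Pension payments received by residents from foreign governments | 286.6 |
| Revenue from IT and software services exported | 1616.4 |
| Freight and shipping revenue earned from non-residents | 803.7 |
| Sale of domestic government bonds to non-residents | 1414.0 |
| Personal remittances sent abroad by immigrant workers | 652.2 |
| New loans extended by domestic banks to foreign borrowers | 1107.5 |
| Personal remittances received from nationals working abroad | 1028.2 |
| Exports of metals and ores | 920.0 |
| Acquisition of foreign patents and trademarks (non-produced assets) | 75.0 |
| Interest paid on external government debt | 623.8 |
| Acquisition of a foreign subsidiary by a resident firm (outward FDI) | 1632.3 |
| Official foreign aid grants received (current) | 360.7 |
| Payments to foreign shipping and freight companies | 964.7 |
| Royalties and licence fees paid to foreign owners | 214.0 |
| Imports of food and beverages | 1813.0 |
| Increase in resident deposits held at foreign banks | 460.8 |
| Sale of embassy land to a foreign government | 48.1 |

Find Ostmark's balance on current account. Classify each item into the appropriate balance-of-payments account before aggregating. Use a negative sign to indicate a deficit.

Goods: 920.0 - 5316.8 - 1813.0 = -6209.8
Services: -214.0 + 1616.4 - 964.7 + 803.7 = 1241.4
Primary income: -623.8
Secondary income: -652.2 + 1028.2 + 286.6 + 360.7 = 1023.3
Current account = (-6209.8) + 1241.4 + (-623.8) + 1023.3 = -4568.9
(Excluded from the current account — financial account: sale of domestic government bonds to non-residents 1414.0, new loans extended by domestic banks to foreign borrowers 1107.5, acquisition of a foreign subsidiary by a resident firm (outward FDI) 1632.3, increase in resident deposits held at foreign banks 460.8; capital account: acquisition of foreign patents and trademarks (non-produced assets) 75.0, sale of embassy land to a foreign government 48.1.)

-4568.9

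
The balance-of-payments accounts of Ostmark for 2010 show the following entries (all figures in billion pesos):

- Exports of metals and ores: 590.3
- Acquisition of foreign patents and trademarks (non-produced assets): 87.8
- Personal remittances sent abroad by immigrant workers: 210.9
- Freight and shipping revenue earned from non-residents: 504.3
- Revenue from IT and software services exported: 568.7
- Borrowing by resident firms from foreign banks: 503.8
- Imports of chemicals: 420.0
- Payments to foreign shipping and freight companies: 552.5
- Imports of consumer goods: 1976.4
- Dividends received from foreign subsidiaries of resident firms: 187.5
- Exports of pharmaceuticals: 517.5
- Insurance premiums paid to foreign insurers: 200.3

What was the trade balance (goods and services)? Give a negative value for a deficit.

-968.4

Goods: -420.0 + 590.3 + 517.5 - 1976.4 = -1288.6
Services: -200.3 + 504.3 - 552.5 + 568.7 = 320.2
Trade balance = -1288.6 + 320.2 = -968.4
(Excluded from the trade balance — capital account: acquisition of foreign patents and trademarks (non-produced assets) 87.8; secondary income: personal remittances sent abroad by immigrant workers 210.9; financial account: borrowing by resident firms from foreign banks 503.8; primary income: dividends received from foreign subsidiaries of resident firms 187.5.)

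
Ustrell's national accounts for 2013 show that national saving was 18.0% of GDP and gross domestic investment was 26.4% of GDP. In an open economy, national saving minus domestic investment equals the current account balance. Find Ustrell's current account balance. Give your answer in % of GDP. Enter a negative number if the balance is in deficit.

CA = S - I = 18.0 - 26.4 = -8.4

-8.4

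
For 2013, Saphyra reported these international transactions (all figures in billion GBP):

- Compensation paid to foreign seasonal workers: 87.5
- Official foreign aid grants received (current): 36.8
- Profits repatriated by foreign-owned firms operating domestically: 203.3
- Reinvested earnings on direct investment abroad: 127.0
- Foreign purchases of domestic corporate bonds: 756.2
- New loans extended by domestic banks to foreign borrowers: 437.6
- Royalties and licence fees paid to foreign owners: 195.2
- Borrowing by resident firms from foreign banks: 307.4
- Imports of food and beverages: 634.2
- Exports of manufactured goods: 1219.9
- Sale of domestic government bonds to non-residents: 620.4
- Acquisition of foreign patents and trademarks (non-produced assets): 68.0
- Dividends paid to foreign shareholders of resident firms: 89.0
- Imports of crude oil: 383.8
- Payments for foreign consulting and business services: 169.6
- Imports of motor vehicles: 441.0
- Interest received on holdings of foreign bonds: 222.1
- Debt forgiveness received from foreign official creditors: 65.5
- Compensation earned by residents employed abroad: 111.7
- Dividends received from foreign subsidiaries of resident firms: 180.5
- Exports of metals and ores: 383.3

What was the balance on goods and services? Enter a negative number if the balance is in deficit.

-220.6

Goods: -441.0 + 1219.9 + 383.3 - 634.2 - 383.8 = 144.2
Services: -195.2 - 169.6 = -364.8
Trade balance = 144.2 + (-364.8) = -220.6
(Excluded from the trade balance — primary income: compensation paid to foreign seasonal workers 87.5, profits repatriated by foreign-owned firms operating domestically 203.3, reinvested earnings on direct investment abroad 127.0, dividends paid to foreign shareholders of resident firms 89.0, interest received on holdings of foreign bonds 222.1, compensation earned by residents employed abroad 111.7, dividends received from foreign subsidiaries of resident firms 180.5; secondary income: official foreign aid grants received (current) 36.8; financial account: foreign purchases of domestic corporate bonds 756.2, new loans extended by domestic banks to foreign borrowers 437.6, borrowing by resident firms from foreign banks 307.4, sale of domestic government bonds to non-residents 620.4; capital account: acquisition of foreign patents and trademarks (non-produced assets) 68.0, debt forgiveness received from foreign official creditors 65.5.)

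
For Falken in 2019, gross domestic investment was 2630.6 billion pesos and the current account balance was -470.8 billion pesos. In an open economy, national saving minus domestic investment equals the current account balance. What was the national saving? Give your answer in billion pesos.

S = I + CA = 2630.6 + (-470.8) = 2159.8

2159.8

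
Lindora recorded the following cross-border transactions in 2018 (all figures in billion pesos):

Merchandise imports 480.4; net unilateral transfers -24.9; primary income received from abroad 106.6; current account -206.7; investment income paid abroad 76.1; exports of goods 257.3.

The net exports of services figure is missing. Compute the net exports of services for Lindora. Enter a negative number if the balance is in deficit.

Current account = goods balance + services balance + net primary income + net secondary income
Sum of the known components = -217.5
Net exports of services = CA - (known components) = -206.7 - (-217.5) = 10.8

10.8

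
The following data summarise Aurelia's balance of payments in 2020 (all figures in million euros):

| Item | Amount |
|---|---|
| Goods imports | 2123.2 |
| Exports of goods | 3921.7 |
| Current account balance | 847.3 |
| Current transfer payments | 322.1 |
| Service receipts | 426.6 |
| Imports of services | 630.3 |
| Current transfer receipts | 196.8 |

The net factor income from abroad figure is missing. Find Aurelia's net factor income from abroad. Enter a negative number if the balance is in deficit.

-622.2

Current account = goods balance + services balance + net primary income + net secondary income
Sum of the known components = 1469.5
Net factor income from abroad = CA - (known components) = 847.3 - 1469.5 = -622.2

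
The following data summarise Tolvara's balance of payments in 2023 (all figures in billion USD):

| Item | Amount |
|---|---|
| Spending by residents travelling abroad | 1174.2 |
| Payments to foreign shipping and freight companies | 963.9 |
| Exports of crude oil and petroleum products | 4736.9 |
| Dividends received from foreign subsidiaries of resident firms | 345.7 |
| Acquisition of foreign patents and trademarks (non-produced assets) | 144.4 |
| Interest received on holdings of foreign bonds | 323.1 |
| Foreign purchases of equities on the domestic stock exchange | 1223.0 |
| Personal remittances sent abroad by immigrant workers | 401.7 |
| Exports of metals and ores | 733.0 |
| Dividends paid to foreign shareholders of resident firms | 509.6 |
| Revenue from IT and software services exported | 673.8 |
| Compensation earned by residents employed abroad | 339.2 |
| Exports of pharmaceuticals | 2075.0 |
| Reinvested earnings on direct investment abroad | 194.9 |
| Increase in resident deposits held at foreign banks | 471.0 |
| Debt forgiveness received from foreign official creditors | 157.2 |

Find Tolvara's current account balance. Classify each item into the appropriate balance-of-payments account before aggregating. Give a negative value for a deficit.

Goods: 733.0 + 2075.0 + 4736.9 = 7544.9
Services: -1174.2 - 963.9 + 673.8 = -1464.3
Primary income: -509.6 + 323.1 + 345.7 + 339.2 + 194.9 = 693.3
Secondary income: -401.7
Current account = 7544.9 + (-1464.3) + 693.3 + (-401.7) = 6372.2
(Excluded from the current account — capital account: acquisition of foreign patents and trademarks (non-produced assets) 144.4, debt forgiveness received from foreign official creditors 157.2; financial account: foreign purchases of equities on the domestic stock exchange 1223.0, increase in resident deposits held at foreign banks 471.0.)

6372.2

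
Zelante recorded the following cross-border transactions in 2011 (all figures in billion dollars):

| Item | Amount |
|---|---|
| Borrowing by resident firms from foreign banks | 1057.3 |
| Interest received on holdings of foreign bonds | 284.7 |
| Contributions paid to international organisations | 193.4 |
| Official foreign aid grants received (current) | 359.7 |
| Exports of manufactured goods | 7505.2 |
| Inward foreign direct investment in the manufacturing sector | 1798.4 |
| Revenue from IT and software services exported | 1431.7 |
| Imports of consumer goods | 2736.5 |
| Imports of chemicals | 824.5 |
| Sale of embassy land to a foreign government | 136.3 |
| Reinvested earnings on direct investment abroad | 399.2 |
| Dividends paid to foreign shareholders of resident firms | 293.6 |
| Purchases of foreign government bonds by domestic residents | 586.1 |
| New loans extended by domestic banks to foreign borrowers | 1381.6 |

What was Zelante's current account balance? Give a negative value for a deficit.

5932.5

Goods: -2736.5 - 824.5 + 7505.2 = 3944.2
Services: 1431.7
Primary income: -293.6 + 399.2 + 284.7 = 390.3
Secondary income: 359.7 - 193.4 = 166.3
Current account = 3944.2 + 1431.7 + 390.3 + 166.3 = 5932.5
(Excluded from the current account — financial account: borrowing by resident firms from foreign banks 1057.3, inward foreign direct investment in the manufacturing sector 1798.4, purchases of foreign government bonds by domestic residents 586.1, new loans extended by domestic banks to foreign borrowers 1381.6; capital account: sale of embassy land to a foreign government 136.3.)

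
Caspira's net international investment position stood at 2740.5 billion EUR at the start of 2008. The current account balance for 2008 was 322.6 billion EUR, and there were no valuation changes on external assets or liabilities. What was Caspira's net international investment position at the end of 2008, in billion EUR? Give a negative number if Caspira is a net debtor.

3063.1

With no valuation effects, change in NIIP = current account = 322.6
End-of-year NIIP = 2740.5 + 322.6 = 3063.1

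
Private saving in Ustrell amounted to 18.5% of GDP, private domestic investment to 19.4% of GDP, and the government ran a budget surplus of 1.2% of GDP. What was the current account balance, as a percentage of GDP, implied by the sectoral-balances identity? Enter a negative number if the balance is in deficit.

By the sectoral-balances identity, CA = (S_private - I) + (T - G).
Private balance = 18.5 - 19.4 = -0.9
Government balance (T - G) = 1.2
CA = -0.9 + 1.2 = 0.3

0.3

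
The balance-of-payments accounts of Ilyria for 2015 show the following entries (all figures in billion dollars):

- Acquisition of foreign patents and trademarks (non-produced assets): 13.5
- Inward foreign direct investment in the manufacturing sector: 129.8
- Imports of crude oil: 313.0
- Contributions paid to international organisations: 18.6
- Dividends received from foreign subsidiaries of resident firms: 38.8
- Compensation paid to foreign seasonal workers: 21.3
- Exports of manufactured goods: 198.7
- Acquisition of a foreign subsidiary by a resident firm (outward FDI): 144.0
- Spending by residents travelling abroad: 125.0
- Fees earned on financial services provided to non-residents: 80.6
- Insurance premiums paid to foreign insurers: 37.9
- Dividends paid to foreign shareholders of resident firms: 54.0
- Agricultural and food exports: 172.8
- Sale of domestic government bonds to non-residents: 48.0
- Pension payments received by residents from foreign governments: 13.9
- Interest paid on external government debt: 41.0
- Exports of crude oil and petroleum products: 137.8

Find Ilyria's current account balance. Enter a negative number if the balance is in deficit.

31.8

Goods: 198.7 - 313.0 + 172.8 + 137.8 = 196.3
Services: -125.0 - 37.9 + 80.6 = -82.3
Primary income: -54.0 - 21.3 + 38.8 - 41.0 = -77.5
Secondary income: -18.6 + 13.9 = -4.7
Current account = 196.3 + (-82.3) + (-77.5) + (-4.7) = 31.8
(Excluded from the current account — capital account: acquisition of foreign patents and trademarks (non-produced assets) 13.5; financial account: inward foreign direct investment in the manufacturing sector 129.8, acquisition of a foreign subsidiary by a resident firm (outward FDI) 144.0, sale of domestic government bonds to non-residents 48.0.)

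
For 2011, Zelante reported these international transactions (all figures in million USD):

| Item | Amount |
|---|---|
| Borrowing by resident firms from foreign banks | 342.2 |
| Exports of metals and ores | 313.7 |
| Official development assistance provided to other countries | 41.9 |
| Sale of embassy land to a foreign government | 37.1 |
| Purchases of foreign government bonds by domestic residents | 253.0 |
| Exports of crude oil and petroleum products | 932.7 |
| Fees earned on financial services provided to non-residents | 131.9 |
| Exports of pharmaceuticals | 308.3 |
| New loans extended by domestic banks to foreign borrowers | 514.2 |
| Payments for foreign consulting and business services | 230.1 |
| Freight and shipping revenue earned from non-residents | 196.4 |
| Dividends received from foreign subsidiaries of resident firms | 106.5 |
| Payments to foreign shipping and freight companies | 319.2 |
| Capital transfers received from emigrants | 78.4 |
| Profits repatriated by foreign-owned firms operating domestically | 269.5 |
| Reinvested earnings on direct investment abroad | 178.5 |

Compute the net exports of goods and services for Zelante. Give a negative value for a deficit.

Goods: 932.7 + 313.7 + 308.3 = 1554.7
Services: -230.1 + 196.4 + 131.9 - 319.2 = -221.0
Trade balance = 1554.7 + (-221.0) = 1333.7
(Excluded from the trade balance — financial account: borrowing by resident firms from foreign banks 342.2, purchases of foreign government bonds by domestic residents 253.0, new loans extended by domestic banks to foreign borrowers 514.2; secondary income: official development assistance provided to other countries 41.9; capital account: sale of embassy land to a foreign government 37.1, capital transfers received from emigrants 78.4; primary income: dividends received from foreign subsidiaries of resident firms 106.5, profits repatriated by foreign-owned firms operating domestically 269.5, reinvested earnings on direct investment abroad 178.5.)

1333.7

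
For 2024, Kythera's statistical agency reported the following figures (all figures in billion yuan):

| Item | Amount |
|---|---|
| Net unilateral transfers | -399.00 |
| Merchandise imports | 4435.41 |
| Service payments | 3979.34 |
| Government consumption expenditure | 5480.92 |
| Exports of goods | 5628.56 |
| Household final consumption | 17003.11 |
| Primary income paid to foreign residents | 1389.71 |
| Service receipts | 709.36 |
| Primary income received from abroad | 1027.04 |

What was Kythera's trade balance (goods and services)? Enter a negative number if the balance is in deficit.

-2076.83

Goods balance = 5628.56 - 4435.41 = 1193.15
Services balance = 709.36 - 3979.34 = -3269.98
Trade balance (goods + services) = 1193.15 + (-3269.98) = -2076.83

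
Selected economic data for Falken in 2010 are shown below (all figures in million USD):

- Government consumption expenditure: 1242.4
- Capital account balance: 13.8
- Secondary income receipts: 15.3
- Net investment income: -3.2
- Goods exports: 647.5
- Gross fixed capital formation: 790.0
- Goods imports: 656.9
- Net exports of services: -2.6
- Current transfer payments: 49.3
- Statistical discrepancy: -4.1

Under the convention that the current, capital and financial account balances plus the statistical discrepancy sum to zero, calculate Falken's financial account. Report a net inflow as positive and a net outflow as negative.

Goods balance = 647.5 - 656.9 = -9.4
Services balance = -2.6
Trade balance (goods + services) = -9.4 + (-2.6) = -12.0
Net primary income = -3.2
Net secondary income = 15.3 - 49.3 = -34.0
Current account = -12.0 + (-3.2) + (-34.0) = -49.2
Financial account = -(-49.2 + 13.8 + (-4.1)) = 39.5

39.5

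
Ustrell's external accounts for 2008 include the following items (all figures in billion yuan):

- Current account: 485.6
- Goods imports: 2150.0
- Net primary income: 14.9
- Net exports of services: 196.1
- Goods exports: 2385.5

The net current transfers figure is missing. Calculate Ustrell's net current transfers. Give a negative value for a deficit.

Current account = goods balance + services balance + net primary income + net secondary income
Sum of the known components = 446.5
Net current transfers = CA - (known components) = 485.6 - 446.5 = 39.1

39.1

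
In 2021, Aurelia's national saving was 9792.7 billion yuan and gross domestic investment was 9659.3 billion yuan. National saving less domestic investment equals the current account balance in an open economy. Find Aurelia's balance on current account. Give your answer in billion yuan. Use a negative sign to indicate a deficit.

S - I = CA (net lending to the rest of the world).
CA = S - I = 9792.7 - 9659.3 = 133.4

133.4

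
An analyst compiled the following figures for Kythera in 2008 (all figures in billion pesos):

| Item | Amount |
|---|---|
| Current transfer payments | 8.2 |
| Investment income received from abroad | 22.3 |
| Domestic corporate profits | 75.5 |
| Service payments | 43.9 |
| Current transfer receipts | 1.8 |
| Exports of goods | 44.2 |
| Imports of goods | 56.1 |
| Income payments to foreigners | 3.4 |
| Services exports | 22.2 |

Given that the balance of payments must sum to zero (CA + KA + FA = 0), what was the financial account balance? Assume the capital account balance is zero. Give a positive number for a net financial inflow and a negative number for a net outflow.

21.1

Goods balance = 44.2 - 56.1 = -11.9
Services balance = 22.2 - 43.9 = -21.7
Trade balance (goods + services) = -11.9 + (-21.7) = -33.6
Net primary income = 22.3 - 3.4 = 18.9
Net secondary income = 1.8 - 8.2 = -6.4
Current account = -33.6 + 18.9 + (-6.4) = -21.1
Financial account = -(-21.1) = 21.1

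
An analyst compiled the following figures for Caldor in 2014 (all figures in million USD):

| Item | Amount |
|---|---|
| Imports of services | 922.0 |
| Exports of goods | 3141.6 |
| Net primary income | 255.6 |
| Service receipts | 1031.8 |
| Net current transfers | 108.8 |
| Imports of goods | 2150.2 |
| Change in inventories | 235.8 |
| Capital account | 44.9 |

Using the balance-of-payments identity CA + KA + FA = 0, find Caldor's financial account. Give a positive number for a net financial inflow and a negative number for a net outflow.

-1510.5

Goods balance = 3141.6 - 2150.2 = 991.4
Services balance = 1031.8 - 922.0 = 109.8
Trade balance (goods + services) = 991.4 + 109.8 = 1101.2
Net primary income = 255.6
Net secondary income = 108.8
Current account = 1101.2 + 255.6 + 108.8 = 1465.6
Financial account = -(1465.6 + 44.9) = -1510.5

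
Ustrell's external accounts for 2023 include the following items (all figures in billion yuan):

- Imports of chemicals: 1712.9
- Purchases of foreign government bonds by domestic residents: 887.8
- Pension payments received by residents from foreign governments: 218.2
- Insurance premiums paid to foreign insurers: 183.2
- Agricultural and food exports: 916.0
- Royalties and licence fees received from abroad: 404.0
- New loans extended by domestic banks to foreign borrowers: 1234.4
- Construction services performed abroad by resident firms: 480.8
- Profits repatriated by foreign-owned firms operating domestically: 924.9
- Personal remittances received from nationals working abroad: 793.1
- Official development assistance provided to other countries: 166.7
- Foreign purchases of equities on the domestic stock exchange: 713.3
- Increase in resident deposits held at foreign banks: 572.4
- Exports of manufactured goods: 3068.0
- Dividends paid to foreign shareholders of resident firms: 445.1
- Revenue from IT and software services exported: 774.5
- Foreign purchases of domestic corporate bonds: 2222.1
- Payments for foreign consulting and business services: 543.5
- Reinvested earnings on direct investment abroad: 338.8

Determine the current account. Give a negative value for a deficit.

Goods: 916.0 - 1712.9 + 3068.0 = 2271.1
Services: -543.5 - 183.2 + 774.5 + 404.0 + 480.8 = 932.6
Primary income: -924.9 + 338.8 - 445.1 = -1031.2
Secondary income: 793.1 - 166.7 + 218.2 = 844.6
Current account = 2271.1 + 932.6 + (-1031.2) + 844.6 = 3017.1
(Excluded from the current account — financial account: purchases of foreign government bonds by domestic residents 887.8, new loans extended by domestic banks to foreign borrowers 1234.4, foreign purchases of equities on the domestic stock exchange 713.3, increase in resident deposits held at foreign banks 572.4, foreign purchases of domestic corporate bonds 2222.1.)

3017.1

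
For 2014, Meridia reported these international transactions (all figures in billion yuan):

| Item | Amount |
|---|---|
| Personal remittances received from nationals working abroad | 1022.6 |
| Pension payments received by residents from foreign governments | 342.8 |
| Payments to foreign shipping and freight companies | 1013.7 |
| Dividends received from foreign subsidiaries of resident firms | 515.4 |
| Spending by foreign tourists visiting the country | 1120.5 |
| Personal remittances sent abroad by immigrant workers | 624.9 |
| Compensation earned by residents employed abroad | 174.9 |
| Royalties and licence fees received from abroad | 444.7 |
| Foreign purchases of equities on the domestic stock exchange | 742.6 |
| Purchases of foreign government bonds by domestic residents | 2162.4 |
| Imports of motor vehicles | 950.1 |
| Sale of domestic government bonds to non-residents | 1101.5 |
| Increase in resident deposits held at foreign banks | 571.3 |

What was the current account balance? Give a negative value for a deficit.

1032.2

Goods: -950.1
Services: 444.7 + 1120.5 - 1013.7 = 551.5
Primary income: 174.9 + 515.4 = 690.3
Secondary income: 1022.6 - 624.9 + 342.8 = 740.5
Current account = (-950.1) + 551.5 + 690.3 + 740.5 = 1032.2
(Excluded from the current account — financial account: foreign purchases of equities on the domestic stock exchange 742.6, purchases of foreign government bonds by domestic residents 2162.4, sale of domestic government bonds to non-residents 1101.5, increase in resident deposits held at foreign banks 571.3.)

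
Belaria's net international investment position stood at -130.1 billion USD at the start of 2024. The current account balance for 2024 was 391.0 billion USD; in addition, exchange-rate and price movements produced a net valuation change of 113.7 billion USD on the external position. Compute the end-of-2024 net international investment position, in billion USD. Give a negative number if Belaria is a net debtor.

Change in NIIP = current account + net valuation change = 391.0 + 113.7 = 504.7
End-of-year NIIP = -130.1 + 504.7 = 374.6

374.6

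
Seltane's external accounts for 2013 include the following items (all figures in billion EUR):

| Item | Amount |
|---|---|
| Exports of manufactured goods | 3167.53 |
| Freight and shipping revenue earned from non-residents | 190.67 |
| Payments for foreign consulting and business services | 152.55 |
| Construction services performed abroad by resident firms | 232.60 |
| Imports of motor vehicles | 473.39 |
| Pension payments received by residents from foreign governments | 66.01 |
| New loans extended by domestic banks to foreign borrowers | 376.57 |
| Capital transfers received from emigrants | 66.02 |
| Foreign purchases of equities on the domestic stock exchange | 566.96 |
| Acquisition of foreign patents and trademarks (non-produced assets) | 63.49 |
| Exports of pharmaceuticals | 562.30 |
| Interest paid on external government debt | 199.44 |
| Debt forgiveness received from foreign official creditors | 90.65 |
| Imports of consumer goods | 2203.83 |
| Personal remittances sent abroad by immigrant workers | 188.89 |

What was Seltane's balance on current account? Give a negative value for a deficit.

1001.01

Goods: 562.30 - 2203.83 - 473.39 + 3167.53 = 1052.61
Services: -152.55 + 190.67 + 232.60 = 270.72
Primary income: -199.44
Secondary income: 66.01 - 188.89 = -122.88
Current account = 1052.61 + 270.72 + (-199.44) + (-122.88) = 1001.01
(Excluded from the current account — financial account: new loans extended by domestic banks to foreign borrowers 376.57, foreign purchases of equities on the domestic stock exchange 566.96; capital account: capital transfers received from emigrants 66.02, acquisition of foreign patents and trademarks (non-produced assets) 63.49, debt forgiveness received from foreign official creditors 90.65.)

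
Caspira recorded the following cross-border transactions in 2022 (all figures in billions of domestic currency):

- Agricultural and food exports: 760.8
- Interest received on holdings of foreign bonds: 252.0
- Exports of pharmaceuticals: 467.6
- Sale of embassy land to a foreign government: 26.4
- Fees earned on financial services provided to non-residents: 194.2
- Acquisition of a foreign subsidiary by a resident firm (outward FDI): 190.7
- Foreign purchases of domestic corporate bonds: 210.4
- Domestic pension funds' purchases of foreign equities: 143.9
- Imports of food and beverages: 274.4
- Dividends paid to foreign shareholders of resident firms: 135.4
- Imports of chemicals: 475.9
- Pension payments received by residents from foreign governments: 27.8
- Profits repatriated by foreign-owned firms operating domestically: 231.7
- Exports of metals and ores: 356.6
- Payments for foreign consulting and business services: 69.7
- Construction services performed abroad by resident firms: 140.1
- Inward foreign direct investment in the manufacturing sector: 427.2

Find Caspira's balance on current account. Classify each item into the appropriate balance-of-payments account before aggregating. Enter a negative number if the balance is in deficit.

1012.0

Goods: 760.8 + 467.6 + 356.6 - 274.4 - 475.9 = 834.7
Services: -69.7 + 140.1 + 194.2 = 264.6
Primary income: 252.0 - 135.4 - 231.7 = -115.1
Secondary income: 27.8
Current account = 834.7 + 264.6 + (-115.1) + 27.8 = 1012.0
(Excluded from the current account — capital account: sale of embassy land to a foreign government 26.4; financial account: acquisition of a foreign subsidiary by a resident firm (outward FDI) 190.7, foreign purchases of domestic corporate bonds 210.4, domestic pension funds' purchases of foreign equities 143.9, inward foreign direct investment in the manufacturing sector 427.2.)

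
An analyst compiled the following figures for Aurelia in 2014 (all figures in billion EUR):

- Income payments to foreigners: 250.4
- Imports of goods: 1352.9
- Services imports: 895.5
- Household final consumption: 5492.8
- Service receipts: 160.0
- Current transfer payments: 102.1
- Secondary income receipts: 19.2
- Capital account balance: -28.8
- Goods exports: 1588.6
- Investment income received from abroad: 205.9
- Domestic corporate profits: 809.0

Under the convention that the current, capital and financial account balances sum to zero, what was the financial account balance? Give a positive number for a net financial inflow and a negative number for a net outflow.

Goods balance = 1588.6 - 1352.9 = 235.7
Services balance = 160.0 - 895.5 = -735.5
Trade balance (goods + services) = 235.7 + (-735.5) = -499.8
Net primary income = 205.9 - 250.4 = -44.5
Net secondary income = 19.2 - 102.1 = -82.9
Current account = -499.8 + (-44.5) + (-82.9) = -627.2
Financial account = -(-627.2 + (-28.8)) = 656.0

656.0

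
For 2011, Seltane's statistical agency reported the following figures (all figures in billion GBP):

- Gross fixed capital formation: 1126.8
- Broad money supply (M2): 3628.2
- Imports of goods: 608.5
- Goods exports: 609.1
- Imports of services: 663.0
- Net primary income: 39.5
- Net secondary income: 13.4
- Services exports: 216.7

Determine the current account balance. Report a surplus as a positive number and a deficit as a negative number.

Goods balance = 609.1 - 608.5 = 0.6
Services balance = 216.7 - 663.0 = -446.3
Trade balance (goods + services) = 0.6 + (-446.3) = -445.7
Net primary income = 39.5
Net secondary income = 13.4
Current account = -445.7 + 39.5 + 13.4 = -392.8

-392.8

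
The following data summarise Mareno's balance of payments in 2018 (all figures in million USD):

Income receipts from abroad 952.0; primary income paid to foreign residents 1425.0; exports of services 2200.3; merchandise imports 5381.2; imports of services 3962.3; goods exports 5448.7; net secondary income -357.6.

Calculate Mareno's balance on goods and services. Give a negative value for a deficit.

Goods balance = 5448.7 - 5381.2 = 67.5
Services balance = 2200.3 - 3962.3 = -1762.0
Trade balance (goods + services) = 67.5 + (-1762.0) = -1694.5

-1694.5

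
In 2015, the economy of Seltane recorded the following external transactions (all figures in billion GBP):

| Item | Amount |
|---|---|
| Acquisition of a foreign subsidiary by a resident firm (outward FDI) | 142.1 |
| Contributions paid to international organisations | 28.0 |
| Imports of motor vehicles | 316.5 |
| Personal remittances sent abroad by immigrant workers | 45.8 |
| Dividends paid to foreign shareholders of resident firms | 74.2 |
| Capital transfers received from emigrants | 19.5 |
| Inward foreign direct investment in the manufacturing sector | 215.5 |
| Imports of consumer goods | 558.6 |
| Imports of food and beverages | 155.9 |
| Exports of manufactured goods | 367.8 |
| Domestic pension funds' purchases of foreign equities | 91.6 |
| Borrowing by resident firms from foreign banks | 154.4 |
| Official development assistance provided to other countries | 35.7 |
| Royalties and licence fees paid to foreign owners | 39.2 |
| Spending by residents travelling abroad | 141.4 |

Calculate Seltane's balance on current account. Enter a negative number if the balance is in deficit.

Goods: -558.6 - 316.5 - 155.9 + 367.8 = -663.2
Services: -141.4 - 39.2 = -180.6
Primary income: -74.2
Secondary income: -35.7 - 28.0 - 45.8 = -109.5
Current account = (-663.2) + (-180.6) + (-74.2) + (-109.5) = -1027.5
(Excluded from the current account — financial account: acquisition of a foreign subsidiary by a resident firm (outward FDI) 142.1, inward foreign direct investment in the manufacturing sector 215.5, domestic pension funds' purchases of foreign equities 91.6, borrowing by resident firms from foreign banks 154.4; capital account: capital transfers received from emigrants 19.5.)

-1027.5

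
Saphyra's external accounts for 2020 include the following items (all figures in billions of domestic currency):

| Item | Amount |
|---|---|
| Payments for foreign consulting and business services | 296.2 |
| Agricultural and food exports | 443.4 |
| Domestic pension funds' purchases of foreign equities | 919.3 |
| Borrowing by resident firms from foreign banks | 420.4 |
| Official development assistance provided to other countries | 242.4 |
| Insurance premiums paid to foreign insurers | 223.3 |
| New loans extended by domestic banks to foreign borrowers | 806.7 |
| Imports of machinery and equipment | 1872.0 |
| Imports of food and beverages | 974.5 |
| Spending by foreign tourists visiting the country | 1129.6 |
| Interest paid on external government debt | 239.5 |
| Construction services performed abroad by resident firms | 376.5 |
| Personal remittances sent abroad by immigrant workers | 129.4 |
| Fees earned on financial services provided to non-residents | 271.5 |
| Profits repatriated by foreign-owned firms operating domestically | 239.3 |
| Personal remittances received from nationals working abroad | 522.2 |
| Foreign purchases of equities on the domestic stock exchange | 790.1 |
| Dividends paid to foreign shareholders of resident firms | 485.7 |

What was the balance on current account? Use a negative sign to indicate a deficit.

Goods: 443.4 - 1872.0 - 974.5 = -2403.1
Services: -223.3 - 296.2 + 271.5 + 1129.6 + 376.5 = 1258.1
Primary income: -239.5 - 485.7 - 239.3 = -964.5
Secondary income: 522.2 - 129.4 - 242.4 = 150.4
Current account = (-2403.1) + 1258.1 + (-964.5) + 150.4 = -1959.1
(Excluded from the current account — financial account: domestic pension funds' purchases of foreign equities 919.3, borrowing by resident firms from foreign banks 420.4, new loans extended by domestic banks to foreign borrowers 806.7, foreign purchases of equities on the domestic stock exchange 790.1.)

-1959.1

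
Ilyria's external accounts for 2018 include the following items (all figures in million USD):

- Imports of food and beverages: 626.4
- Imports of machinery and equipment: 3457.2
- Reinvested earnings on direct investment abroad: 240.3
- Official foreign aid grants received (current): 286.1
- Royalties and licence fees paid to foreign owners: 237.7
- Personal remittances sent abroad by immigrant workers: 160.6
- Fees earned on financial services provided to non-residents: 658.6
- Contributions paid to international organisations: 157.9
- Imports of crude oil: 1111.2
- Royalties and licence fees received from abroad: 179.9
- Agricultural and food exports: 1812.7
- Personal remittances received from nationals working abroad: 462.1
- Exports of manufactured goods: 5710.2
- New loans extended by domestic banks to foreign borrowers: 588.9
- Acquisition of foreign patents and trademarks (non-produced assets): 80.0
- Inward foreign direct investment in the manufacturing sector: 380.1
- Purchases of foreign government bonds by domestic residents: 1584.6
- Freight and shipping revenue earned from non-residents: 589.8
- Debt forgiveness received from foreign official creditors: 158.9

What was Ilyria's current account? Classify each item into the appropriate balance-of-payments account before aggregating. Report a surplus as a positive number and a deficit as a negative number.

4188.7

Goods: 1812.7 - 1111.2 - 3457.2 + 5710.2 - 626.4 = 2328.1
Services: 658.6 + 589.8 + 179.9 - 237.7 = 1190.6
Primary income: 240.3
Secondary income: -157.9 + 462.1 + 286.1 - 160.6 = 429.7
Current account = 2328.1 + 1190.6 + 240.3 + 429.7 = 4188.7
(Excluded from the current account — financial account: new loans extended by domestic banks to foreign borrowers 588.9, inward foreign direct investment in the manufacturing sector 380.1, purchases of foreign government bonds by domestic residents 1584.6; capital account: acquisition of foreign patents and trademarks (non-produced assets) 80.0, debt forgiveness received from foreign official creditors 158.9.)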